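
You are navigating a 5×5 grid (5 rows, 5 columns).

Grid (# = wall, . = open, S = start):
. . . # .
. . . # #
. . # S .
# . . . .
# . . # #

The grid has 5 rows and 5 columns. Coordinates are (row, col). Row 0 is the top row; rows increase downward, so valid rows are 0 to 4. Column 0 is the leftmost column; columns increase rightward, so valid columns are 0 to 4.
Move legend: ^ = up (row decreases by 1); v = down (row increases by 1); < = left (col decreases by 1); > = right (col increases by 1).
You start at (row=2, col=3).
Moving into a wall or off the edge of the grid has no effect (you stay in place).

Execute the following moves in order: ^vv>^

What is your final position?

Answer: Final position: (row=2, col=4)

Derivation:
Start: (row=2, col=3)
  ^ (up): blocked, stay at (row=2, col=3)
  v (down): (row=2, col=3) -> (row=3, col=3)
  v (down): blocked, stay at (row=3, col=3)
  > (right): (row=3, col=3) -> (row=3, col=4)
  ^ (up): (row=3, col=4) -> (row=2, col=4)
Final: (row=2, col=4)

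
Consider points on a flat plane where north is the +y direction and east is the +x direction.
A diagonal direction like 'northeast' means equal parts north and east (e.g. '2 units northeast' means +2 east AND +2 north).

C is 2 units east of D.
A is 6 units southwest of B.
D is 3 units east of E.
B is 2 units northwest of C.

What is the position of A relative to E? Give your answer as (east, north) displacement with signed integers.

Place E at the origin (east=0, north=0).
  D is 3 units east of E: delta (east=+3, north=+0); D at (east=3, north=0).
  C is 2 units east of D: delta (east=+2, north=+0); C at (east=5, north=0).
  B is 2 units northwest of C: delta (east=-2, north=+2); B at (east=3, north=2).
  A is 6 units southwest of B: delta (east=-6, north=-6); A at (east=-3, north=-4).
Therefore A relative to E: (east=-3, north=-4).

Answer: A is at (east=-3, north=-4) relative to E.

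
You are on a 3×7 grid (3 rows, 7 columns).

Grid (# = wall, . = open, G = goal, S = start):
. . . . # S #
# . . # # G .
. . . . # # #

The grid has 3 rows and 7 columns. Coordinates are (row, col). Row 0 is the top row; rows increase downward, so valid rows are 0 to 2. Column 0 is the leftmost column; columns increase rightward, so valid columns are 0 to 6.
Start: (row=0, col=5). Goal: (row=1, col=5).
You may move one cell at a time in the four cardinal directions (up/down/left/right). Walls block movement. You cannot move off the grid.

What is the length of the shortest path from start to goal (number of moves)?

BFS from (row=0, col=5) until reaching (row=1, col=5):
  Distance 0: (row=0, col=5)
  Distance 1: (row=1, col=5)  <- goal reached here
One shortest path (1 moves): (row=0, col=5) -> (row=1, col=5)

Answer: Shortest path length: 1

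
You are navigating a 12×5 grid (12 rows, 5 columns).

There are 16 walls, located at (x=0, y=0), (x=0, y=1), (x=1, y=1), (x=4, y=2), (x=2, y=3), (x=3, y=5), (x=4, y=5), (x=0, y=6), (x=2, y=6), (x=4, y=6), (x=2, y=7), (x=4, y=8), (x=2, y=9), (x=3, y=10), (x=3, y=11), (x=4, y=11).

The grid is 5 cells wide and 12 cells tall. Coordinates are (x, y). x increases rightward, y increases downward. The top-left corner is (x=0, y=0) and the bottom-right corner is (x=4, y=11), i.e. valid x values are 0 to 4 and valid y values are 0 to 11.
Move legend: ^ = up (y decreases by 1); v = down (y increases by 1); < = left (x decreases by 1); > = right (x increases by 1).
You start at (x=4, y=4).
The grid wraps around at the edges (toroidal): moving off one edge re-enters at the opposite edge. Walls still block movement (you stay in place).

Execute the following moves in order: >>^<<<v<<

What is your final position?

Answer: Final position: (x=1, y=4)

Derivation:
Start: (x=4, y=4)
  > (right): (x=4, y=4) -> (x=0, y=4)
  > (right): (x=0, y=4) -> (x=1, y=4)
  ^ (up): (x=1, y=4) -> (x=1, y=3)
  < (left): (x=1, y=3) -> (x=0, y=3)
  < (left): (x=0, y=3) -> (x=4, y=3)
  < (left): (x=4, y=3) -> (x=3, y=3)
  v (down): (x=3, y=3) -> (x=3, y=4)
  < (left): (x=3, y=4) -> (x=2, y=4)
  < (left): (x=2, y=4) -> (x=1, y=4)
Final: (x=1, y=4)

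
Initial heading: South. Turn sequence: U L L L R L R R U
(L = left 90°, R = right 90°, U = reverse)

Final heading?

Answer: Final heading: East

Derivation:
Start: South
  U (U-turn (180°)) -> North
  L (left (90° counter-clockwise)) -> West
  L (left (90° counter-clockwise)) -> South
  L (left (90° counter-clockwise)) -> East
  R (right (90° clockwise)) -> South
  L (left (90° counter-clockwise)) -> East
  R (right (90° clockwise)) -> South
  R (right (90° clockwise)) -> West
  U (U-turn (180°)) -> East
Final: East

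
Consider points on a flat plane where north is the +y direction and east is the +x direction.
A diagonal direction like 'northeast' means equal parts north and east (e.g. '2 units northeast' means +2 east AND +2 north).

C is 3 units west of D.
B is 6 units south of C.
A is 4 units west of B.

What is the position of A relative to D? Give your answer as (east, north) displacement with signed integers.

Place D at the origin (east=0, north=0).
  C is 3 units west of D: delta (east=-3, north=+0); C at (east=-3, north=0).
  B is 6 units south of C: delta (east=+0, north=-6); B at (east=-3, north=-6).
  A is 4 units west of B: delta (east=-4, north=+0); A at (east=-7, north=-6).
Therefore A relative to D: (east=-7, north=-6).

Answer: A is at (east=-7, north=-6) relative to D.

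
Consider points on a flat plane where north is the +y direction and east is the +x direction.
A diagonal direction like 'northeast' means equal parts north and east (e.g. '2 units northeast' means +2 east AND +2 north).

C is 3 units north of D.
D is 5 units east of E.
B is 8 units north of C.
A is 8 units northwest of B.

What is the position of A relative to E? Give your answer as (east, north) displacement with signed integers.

Place E at the origin (east=0, north=0).
  D is 5 units east of E: delta (east=+5, north=+0); D at (east=5, north=0).
  C is 3 units north of D: delta (east=+0, north=+3); C at (east=5, north=3).
  B is 8 units north of C: delta (east=+0, north=+8); B at (east=5, north=11).
  A is 8 units northwest of B: delta (east=-8, north=+8); A at (east=-3, north=19).
Therefore A relative to E: (east=-3, north=19).

Answer: A is at (east=-3, north=19) relative to E.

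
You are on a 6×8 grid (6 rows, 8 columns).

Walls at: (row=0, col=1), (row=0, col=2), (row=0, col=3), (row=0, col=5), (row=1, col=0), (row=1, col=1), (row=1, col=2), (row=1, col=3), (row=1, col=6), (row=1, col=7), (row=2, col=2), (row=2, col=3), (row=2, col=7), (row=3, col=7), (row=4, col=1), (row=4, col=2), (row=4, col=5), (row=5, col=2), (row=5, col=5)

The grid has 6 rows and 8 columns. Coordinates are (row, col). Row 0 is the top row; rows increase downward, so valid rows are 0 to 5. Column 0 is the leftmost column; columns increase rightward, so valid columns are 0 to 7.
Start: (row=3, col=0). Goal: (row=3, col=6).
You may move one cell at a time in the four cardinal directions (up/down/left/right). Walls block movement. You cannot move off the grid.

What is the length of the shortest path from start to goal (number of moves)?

Answer: Shortest path length: 6

Derivation:
BFS from (row=3, col=0) until reaching (row=3, col=6):
  Distance 0: (row=3, col=0)
  Distance 1: (row=2, col=0), (row=3, col=1), (row=4, col=0)
  Distance 2: (row=2, col=1), (row=3, col=2), (row=5, col=0)
  Distance 3: (row=3, col=3), (row=5, col=1)
  Distance 4: (row=3, col=4), (row=4, col=3)
  Distance 5: (row=2, col=4), (row=3, col=5), (row=4, col=4), (row=5, col=3)
  Distance 6: (row=1, col=4), (row=2, col=5), (row=3, col=6), (row=5, col=4)  <- goal reached here
One shortest path (6 moves): (row=3, col=0) -> (row=3, col=1) -> (row=3, col=2) -> (row=3, col=3) -> (row=3, col=4) -> (row=3, col=5) -> (row=3, col=6)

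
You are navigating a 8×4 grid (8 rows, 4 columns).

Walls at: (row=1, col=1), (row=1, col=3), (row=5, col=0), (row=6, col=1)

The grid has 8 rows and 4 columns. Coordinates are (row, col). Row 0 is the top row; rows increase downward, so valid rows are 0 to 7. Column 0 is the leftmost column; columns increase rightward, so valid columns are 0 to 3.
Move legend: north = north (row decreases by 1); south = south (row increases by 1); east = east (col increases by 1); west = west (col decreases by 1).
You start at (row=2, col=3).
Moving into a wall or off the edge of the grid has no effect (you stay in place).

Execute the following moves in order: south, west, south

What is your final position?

Answer: Final position: (row=4, col=2)

Derivation:
Start: (row=2, col=3)
  south (south): (row=2, col=3) -> (row=3, col=3)
  west (west): (row=3, col=3) -> (row=3, col=2)
  south (south): (row=3, col=2) -> (row=4, col=2)
Final: (row=4, col=2)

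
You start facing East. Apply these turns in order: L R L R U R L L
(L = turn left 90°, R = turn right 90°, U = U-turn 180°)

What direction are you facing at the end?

Answer: Final heading: South

Derivation:
Start: East
  L (left (90° counter-clockwise)) -> North
  R (right (90° clockwise)) -> East
  L (left (90° counter-clockwise)) -> North
  R (right (90° clockwise)) -> East
  U (U-turn (180°)) -> West
  R (right (90° clockwise)) -> North
  L (left (90° counter-clockwise)) -> West
  L (left (90° counter-clockwise)) -> South
Final: South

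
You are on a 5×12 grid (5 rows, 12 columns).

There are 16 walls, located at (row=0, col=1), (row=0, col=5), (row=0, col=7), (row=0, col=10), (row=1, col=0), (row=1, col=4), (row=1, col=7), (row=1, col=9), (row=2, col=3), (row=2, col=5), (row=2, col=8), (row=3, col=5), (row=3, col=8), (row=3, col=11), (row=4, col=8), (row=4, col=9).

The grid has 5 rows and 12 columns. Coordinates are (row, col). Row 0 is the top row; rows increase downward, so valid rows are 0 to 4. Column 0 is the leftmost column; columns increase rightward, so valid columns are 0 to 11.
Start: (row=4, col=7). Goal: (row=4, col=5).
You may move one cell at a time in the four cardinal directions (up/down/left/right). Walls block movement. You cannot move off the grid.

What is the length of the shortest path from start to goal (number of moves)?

Answer: Shortest path length: 2

Derivation:
BFS from (row=4, col=7) until reaching (row=4, col=5):
  Distance 0: (row=4, col=7)
  Distance 1: (row=3, col=7), (row=4, col=6)
  Distance 2: (row=2, col=7), (row=3, col=6), (row=4, col=5)  <- goal reached here
One shortest path (2 moves): (row=4, col=7) -> (row=4, col=6) -> (row=4, col=5)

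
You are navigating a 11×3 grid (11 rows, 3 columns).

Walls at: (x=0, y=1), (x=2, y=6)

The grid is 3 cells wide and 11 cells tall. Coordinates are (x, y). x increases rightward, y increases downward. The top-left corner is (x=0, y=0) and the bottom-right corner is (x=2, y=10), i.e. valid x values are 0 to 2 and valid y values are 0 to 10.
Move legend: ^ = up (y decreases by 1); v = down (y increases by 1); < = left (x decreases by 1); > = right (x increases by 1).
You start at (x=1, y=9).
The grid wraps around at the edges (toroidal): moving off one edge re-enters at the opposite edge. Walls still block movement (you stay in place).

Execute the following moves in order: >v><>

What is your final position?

Answer: Final position: (x=0, y=10)

Derivation:
Start: (x=1, y=9)
  > (right): (x=1, y=9) -> (x=2, y=9)
  v (down): (x=2, y=9) -> (x=2, y=10)
  > (right): (x=2, y=10) -> (x=0, y=10)
  < (left): (x=0, y=10) -> (x=2, y=10)
  > (right): (x=2, y=10) -> (x=0, y=10)
Final: (x=0, y=10)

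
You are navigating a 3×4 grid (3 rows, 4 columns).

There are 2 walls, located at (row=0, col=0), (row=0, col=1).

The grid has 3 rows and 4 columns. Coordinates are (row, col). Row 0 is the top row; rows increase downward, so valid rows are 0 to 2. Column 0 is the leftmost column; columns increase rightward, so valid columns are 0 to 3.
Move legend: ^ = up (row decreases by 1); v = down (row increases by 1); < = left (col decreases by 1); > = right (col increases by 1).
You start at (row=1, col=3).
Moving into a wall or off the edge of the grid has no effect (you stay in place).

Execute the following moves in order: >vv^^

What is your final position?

Answer: Final position: (row=0, col=3)

Derivation:
Start: (row=1, col=3)
  > (right): blocked, stay at (row=1, col=3)
  v (down): (row=1, col=3) -> (row=2, col=3)
  v (down): blocked, stay at (row=2, col=3)
  ^ (up): (row=2, col=3) -> (row=1, col=3)
  ^ (up): (row=1, col=3) -> (row=0, col=3)
Final: (row=0, col=3)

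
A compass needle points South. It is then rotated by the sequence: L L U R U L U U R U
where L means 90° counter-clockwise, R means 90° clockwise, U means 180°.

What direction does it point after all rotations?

Answer: Final heading: West

Derivation:
Start: South
  L (left (90° counter-clockwise)) -> East
  L (left (90° counter-clockwise)) -> North
  U (U-turn (180°)) -> South
  R (right (90° clockwise)) -> West
  U (U-turn (180°)) -> East
  L (left (90° counter-clockwise)) -> North
  U (U-turn (180°)) -> South
  U (U-turn (180°)) -> North
  R (right (90° clockwise)) -> East
  U (U-turn (180°)) -> West
Final: West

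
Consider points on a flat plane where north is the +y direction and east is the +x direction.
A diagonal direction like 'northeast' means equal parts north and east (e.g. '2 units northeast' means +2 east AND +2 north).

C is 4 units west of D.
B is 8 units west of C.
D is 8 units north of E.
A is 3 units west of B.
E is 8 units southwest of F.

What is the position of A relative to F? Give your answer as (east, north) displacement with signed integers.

Place F at the origin (east=0, north=0).
  E is 8 units southwest of F: delta (east=-8, north=-8); E at (east=-8, north=-8).
  D is 8 units north of E: delta (east=+0, north=+8); D at (east=-8, north=0).
  C is 4 units west of D: delta (east=-4, north=+0); C at (east=-12, north=0).
  B is 8 units west of C: delta (east=-8, north=+0); B at (east=-20, north=0).
  A is 3 units west of B: delta (east=-3, north=+0); A at (east=-23, north=0).
Therefore A relative to F: (east=-23, north=0).

Answer: A is at (east=-23, north=0) relative to F.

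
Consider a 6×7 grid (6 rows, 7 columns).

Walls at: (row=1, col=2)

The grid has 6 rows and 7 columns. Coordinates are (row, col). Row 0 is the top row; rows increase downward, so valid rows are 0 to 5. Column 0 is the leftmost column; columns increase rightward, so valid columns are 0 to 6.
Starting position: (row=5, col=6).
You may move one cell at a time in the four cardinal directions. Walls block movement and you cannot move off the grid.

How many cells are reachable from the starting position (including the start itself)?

Answer: Reachable cells: 41

Derivation:
BFS flood-fill from (row=5, col=6):
  Distance 0: (row=5, col=6)
  Distance 1: (row=4, col=6), (row=5, col=5)
  Distance 2: (row=3, col=6), (row=4, col=5), (row=5, col=4)
  Distance 3: (row=2, col=6), (row=3, col=5), (row=4, col=4), (row=5, col=3)
  Distance 4: (row=1, col=6), (row=2, col=5), (row=3, col=4), (row=4, col=3), (row=5, col=2)
  Distance 5: (row=0, col=6), (row=1, col=5), (row=2, col=4), (row=3, col=3), (row=4, col=2), (row=5, col=1)
  Distance 6: (row=0, col=5), (row=1, col=4), (row=2, col=3), (row=3, col=2), (row=4, col=1), (row=5, col=0)
  Distance 7: (row=0, col=4), (row=1, col=3), (row=2, col=2), (row=3, col=1), (row=4, col=0)
  Distance 8: (row=0, col=3), (row=2, col=1), (row=3, col=0)
  Distance 9: (row=0, col=2), (row=1, col=1), (row=2, col=0)
  Distance 10: (row=0, col=1), (row=1, col=0)
  Distance 11: (row=0, col=0)
Total reachable: 41 (grid has 41 open cells total)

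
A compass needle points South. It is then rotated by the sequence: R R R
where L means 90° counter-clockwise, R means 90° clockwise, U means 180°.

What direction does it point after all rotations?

Answer: Final heading: East

Derivation:
Start: South
  R (right (90° clockwise)) -> West
  R (right (90° clockwise)) -> North
  R (right (90° clockwise)) -> East
Final: East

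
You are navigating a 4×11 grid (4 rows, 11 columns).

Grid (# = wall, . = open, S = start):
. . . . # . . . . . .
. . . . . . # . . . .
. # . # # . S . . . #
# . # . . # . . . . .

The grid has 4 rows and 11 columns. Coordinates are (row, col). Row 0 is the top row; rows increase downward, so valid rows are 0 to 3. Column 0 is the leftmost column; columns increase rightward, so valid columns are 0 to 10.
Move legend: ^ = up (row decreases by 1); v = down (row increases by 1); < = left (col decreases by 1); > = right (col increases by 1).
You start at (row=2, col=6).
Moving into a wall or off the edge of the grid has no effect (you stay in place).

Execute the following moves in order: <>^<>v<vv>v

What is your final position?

Answer: Final position: (row=3, col=7)

Derivation:
Start: (row=2, col=6)
  < (left): (row=2, col=6) -> (row=2, col=5)
  > (right): (row=2, col=5) -> (row=2, col=6)
  ^ (up): blocked, stay at (row=2, col=6)
  < (left): (row=2, col=6) -> (row=2, col=5)
  > (right): (row=2, col=5) -> (row=2, col=6)
  v (down): (row=2, col=6) -> (row=3, col=6)
  < (left): blocked, stay at (row=3, col=6)
  v (down): blocked, stay at (row=3, col=6)
  v (down): blocked, stay at (row=3, col=6)
  > (right): (row=3, col=6) -> (row=3, col=7)
  v (down): blocked, stay at (row=3, col=7)
Final: (row=3, col=7)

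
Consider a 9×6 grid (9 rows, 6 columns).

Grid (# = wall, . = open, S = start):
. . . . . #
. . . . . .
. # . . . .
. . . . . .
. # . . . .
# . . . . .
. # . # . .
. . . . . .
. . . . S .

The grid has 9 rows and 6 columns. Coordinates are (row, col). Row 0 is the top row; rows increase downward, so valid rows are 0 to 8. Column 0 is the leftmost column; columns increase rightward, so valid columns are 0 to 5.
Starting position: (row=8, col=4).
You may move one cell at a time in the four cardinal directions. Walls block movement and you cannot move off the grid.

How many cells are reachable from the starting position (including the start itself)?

BFS flood-fill from (row=8, col=4):
  Distance 0: (row=8, col=4)
  Distance 1: (row=7, col=4), (row=8, col=3), (row=8, col=5)
  Distance 2: (row=6, col=4), (row=7, col=3), (row=7, col=5), (row=8, col=2)
  Distance 3: (row=5, col=4), (row=6, col=5), (row=7, col=2), (row=8, col=1)
  Distance 4: (row=4, col=4), (row=5, col=3), (row=5, col=5), (row=6, col=2), (row=7, col=1), (row=8, col=0)
  Distance 5: (row=3, col=4), (row=4, col=3), (row=4, col=5), (row=5, col=2), (row=7, col=0)
  Distance 6: (row=2, col=4), (row=3, col=3), (row=3, col=5), (row=4, col=2), (row=5, col=1), (row=6, col=0)
  Distance 7: (row=1, col=4), (row=2, col=3), (row=2, col=5), (row=3, col=2)
  Distance 8: (row=0, col=4), (row=1, col=3), (row=1, col=5), (row=2, col=2), (row=3, col=1)
  Distance 9: (row=0, col=3), (row=1, col=2), (row=3, col=0)
  Distance 10: (row=0, col=2), (row=1, col=1), (row=2, col=0), (row=4, col=0)
  Distance 11: (row=0, col=1), (row=1, col=0)
  Distance 12: (row=0, col=0)
Total reachable: 48 (grid has 48 open cells total)

Answer: Reachable cells: 48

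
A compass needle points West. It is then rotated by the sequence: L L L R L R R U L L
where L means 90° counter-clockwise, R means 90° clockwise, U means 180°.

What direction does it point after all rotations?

Start: West
  L (left (90° counter-clockwise)) -> South
  L (left (90° counter-clockwise)) -> East
  L (left (90° counter-clockwise)) -> North
  R (right (90° clockwise)) -> East
  L (left (90° counter-clockwise)) -> North
  R (right (90° clockwise)) -> East
  R (right (90° clockwise)) -> South
  U (U-turn (180°)) -> North
  L (left (90° counter-clockwise)) -> West
  L (left (90° counter-clockwise)) -> South
Final: South

Answer: Final heading: South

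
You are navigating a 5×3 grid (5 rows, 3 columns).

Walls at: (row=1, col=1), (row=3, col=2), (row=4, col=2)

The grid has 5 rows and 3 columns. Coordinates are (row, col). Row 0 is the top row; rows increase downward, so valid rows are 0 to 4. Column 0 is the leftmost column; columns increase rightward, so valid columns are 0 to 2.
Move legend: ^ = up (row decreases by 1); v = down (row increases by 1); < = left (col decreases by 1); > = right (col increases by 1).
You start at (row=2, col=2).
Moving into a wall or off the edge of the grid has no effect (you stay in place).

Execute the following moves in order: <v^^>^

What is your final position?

Answer: Final position: (row=1, col=2)

Derivation:
Start: (row=2, col=2)
  < (left): (row=2, col=2) -> (row=2, col=1)
  v (down): (row=2, col=1) -> (row=3, col=1)
  ^ (up): (row=3, col=1) -> (row=2, col=1)
  ^ (up): blocked, stay at (row=2, col=1)
  > (right): (row=2, col=1) -> (row=2, col=2)
  ^ (up): (row=2, col=2) -> (row=1, col=2)
Final: (row=1, col=2)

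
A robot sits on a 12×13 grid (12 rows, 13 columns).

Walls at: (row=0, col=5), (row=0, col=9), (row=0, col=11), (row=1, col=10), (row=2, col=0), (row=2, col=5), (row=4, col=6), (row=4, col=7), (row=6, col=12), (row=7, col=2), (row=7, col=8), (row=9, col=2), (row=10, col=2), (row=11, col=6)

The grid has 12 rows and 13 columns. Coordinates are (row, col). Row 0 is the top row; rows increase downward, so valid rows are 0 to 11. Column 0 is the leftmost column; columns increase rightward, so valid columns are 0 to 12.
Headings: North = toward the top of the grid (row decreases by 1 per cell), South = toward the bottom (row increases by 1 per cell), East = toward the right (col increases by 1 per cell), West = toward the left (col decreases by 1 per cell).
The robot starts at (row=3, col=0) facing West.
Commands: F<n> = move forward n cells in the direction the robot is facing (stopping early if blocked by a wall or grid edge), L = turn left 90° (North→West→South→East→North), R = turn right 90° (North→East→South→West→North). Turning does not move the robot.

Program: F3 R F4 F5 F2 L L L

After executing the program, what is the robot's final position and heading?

Answer: Final position: (row=3, col=0), facing East

Derivation:
Start: (row=3, col=0), facing West
  F3: move forward 0/3 (blocked), now at (row=3, col=0)
  R: turn right, now facing North
  F4: move forward 0/4 (blocked), now at (row=3, col=0)
  F5: move forward 0/5 (blocked), now at (row=3, col=0)
  F2: move forward 0/2 (blocked), now at (row=3, col=0)
  L: turn left, now facing West
  L: turn left, now facing South
  L: turn left, now facing East
Final: (row=3, col=0), facing East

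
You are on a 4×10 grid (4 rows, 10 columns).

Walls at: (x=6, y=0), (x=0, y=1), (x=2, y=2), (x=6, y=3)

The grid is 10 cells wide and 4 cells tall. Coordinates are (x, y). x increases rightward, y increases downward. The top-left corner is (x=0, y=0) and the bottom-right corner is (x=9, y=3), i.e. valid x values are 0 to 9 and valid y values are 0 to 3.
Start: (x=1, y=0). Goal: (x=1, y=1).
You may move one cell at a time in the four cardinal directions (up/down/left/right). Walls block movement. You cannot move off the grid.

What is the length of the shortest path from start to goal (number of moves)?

Answer: Shortest path length: 1

Derivation:
BFS from (x=1, y=0) until reaching (x=1, y=1):
  Distance 0: (x=1, y=0)
  Distance 1: (x=0, y=0), (x=2, y=0), (x=1, y=1)  <- goal reached here
One shortest path (1 moves): (x=1, y=0) -> (x=1, y=1)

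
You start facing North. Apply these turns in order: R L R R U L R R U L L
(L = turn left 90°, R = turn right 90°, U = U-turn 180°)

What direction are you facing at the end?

Start: North
  R (right (90° clockwise)) -> East
  L (left (90° counter-clockwise)) -> North
  R (right (90° clockwise)) -> East
  R (right (90° clockwise)) -> South
  U (U-turn (180°)) -> North
  L (left (90° counter-clockwise)) -> West
  R (right (90° clockwise)) -> North
  R (right (90° clockwise)) -> East
  U (U-turn (180°)) -> West
  L (left (90° counter-clockwise)) -> South
  L (left (90° counter-clockwise)) -> East
Final: East

Answer: Final heading: East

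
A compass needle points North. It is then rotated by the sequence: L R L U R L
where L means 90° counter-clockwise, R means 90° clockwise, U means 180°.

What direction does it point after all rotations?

Answer: Final heading: East

Derivation:
Start: North
  L (left (90° counter-clockwise)) -> West
  R (right (90° clockwise)) -> North
  L (left (90° counter-clockwise)) -> West
  U (U-turn (180°)) -> East
  R (right (90° clockwise)) -> South
  L (left (90° counter-clockwise)) -> East
Final: East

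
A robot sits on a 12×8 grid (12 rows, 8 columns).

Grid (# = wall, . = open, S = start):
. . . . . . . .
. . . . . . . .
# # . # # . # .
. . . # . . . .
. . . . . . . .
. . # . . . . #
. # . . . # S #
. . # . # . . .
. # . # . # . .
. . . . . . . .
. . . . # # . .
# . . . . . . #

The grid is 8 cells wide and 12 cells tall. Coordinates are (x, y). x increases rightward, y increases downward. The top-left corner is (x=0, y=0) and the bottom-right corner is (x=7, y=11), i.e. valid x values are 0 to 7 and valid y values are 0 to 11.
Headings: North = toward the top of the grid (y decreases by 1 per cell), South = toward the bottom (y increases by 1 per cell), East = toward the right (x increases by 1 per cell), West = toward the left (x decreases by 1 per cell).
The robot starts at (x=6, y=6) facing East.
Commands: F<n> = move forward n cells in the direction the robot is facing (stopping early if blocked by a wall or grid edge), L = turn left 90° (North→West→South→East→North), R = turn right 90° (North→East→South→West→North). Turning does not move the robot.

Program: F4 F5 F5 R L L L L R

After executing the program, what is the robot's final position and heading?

Start: (x=6, y=6), facing East
  F4: move forward 0/4 (blocked), now at (x=6, y=6)
  F5: move forward 0/5 (blocked), now at (x=6, y=6)
  F5: move forward 0/5 (blocked), now at (x=6, y=6)
  R: turn right, now facing South
  L: turn left, now facing East
  L: turn left, now facing North
  L: turn left, now facing West
  L: turn left, now facing South
  R: turn right, now facing West
Final: (x=6, y=6), facing West

Answer: Final position: (x=6, y=6), facing West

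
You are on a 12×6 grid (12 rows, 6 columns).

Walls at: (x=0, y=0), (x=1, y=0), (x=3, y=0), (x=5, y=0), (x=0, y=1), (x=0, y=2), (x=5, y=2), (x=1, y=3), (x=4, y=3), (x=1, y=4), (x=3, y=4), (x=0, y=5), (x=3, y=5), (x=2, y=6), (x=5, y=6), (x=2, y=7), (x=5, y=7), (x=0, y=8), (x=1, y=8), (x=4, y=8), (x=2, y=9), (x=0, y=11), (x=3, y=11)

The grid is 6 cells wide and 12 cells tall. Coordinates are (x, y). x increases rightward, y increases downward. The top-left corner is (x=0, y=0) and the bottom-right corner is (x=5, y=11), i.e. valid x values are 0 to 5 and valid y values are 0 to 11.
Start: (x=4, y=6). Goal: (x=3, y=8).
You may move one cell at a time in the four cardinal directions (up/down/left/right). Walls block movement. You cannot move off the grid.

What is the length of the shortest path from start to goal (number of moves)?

BFS from (x=4, y=6) until reaching (x=3, y=8):
  Distance 0: (x=4, y=6)
  Distance 1: (x=4, y=5), (x=3, y=6), (x=4, y=7)
  Distance 2: (x=4, y=4), (x=5, y=5), (x=3, y=7)
  Distance 3: (x=5, y=4), (x=3, y=8)  <- goal reached here
One shortest path (3 moves): (x=4, y=6) -> (x=3, y=6) -> (x=3, y=7) -> (x=3, y=8)

Answer: Shortest path length: 3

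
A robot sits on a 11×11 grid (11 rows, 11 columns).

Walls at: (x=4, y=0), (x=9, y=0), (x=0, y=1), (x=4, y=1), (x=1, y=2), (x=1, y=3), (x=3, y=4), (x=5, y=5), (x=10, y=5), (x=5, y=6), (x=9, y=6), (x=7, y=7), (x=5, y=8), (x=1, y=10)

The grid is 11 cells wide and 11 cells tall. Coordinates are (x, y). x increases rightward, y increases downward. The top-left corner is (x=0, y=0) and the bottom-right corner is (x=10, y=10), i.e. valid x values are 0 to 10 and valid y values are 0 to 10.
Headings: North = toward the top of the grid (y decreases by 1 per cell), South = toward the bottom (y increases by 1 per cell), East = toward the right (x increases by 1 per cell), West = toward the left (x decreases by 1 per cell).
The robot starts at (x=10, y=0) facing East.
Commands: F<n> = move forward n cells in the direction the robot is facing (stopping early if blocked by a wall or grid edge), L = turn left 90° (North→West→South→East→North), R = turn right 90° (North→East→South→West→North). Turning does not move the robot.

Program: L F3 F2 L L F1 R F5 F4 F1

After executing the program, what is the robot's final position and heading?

Start: (x=10, y=0), facing East
  L: turn left, now facing North
  F3: move forward 0/3 (blocked), now at (x=10, y=0)
  F2: move forward 0/2 (blocked), now at (x=10, y=0)
  L: turn left, now facing West
  L: turn left, now facing South
  F1: move forward 1, now at (x=10, y=1)
  R: turn right, now facing West
  F5: move forward 5, now at (x=5, y=1)
  F4: move forward 0/4 (blocked), now at (x=5, y=1)
  F1: move forward 0/1 (blocked), now at (x=5, y=1)
Final: (x=5, y=1), facing West

Answer: Final position: (x=5, y=1), facing West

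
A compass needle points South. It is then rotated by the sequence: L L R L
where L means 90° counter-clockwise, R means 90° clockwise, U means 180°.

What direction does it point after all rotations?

Start: South
  L (left (90° counter-clockwise)) -> East
  L (left (90° counter-clockwise)) -> North
  R (right (90° clockwise)) -> East
  L (left (90° counter-clockwise)) -> North
Final: North

Answer: Final heading: North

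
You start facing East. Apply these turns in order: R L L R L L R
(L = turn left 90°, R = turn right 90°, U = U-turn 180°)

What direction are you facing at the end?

Start: East
  R (right (90° clockwise)) -> South
  L (left (90° counter-clockwise)) -> East
  L (left (90° counter-clockwise)) -> North
  R (right (90° clockwise)) -> East
  L (left (90° counter-clockwise)) -> North
  L (left (90° counter-clockwise)) -> West
  R (right (90° clockwise)) -> North
Final: North

Answer: Final heading: North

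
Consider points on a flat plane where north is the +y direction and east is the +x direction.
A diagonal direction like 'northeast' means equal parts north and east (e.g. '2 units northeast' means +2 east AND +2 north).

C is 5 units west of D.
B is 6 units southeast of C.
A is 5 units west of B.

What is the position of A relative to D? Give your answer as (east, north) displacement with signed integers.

Place D at the origin (east=0, north=0).
  C is 5 units west of D: delta (east=-5, north=+0); C at (east=-5, north=0).
  B is 6 units southeast of C: delta (east=+6, north=-6); B at (east=1, north=-6).
  A is 5 units west of B: delta (east=-5, north=+0); A at (east=-4, north=-6).
Therefore A relative to D: (east=-4, north=-6).

Answer: A is at (east=-4, north=-6) relative to D.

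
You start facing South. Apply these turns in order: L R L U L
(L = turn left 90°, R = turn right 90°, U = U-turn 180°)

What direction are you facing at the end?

Answer: Final heading: South

Derivation:
Start: South
  L (left (90° counter-clockwise)) -> East
  R (right (90° clockwise)) -> South
  L (left (90° counter-clockwise)) -> East
  U (U-turn (180°)) -> West
  L (left (90° counter-clockwise)) -> South
Final: South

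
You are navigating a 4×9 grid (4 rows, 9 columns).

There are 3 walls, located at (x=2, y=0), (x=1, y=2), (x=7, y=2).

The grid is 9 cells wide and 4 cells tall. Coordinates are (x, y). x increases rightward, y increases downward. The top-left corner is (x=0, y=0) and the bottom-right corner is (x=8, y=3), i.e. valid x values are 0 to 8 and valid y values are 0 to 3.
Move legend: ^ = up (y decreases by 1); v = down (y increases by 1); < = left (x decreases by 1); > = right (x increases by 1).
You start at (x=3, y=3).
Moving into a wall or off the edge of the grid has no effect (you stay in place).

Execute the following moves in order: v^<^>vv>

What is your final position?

Answer: Final position: (x=4, y=3)

Derivation:
Start: (x=3, y=3)
  v (down): blocked, stay at (x=3, y=3)
  ^ (up): (x=3, y=3) -> (x=3, y=2)
  < (left): (x=3, y=2) -> (x=2, y=2)
  ^ (up): (x=2, y=2) -> (x=2, y=1)
  > (right): (x=2, y=1) -> (x=3, y=1)
  v (down): (x=3, y=1) -> (x=3, y=2)
  v (down): (x=3, y=2) -> (x=3, y=3)
  > (right): (x=3, y=3) -> (x=4, y=3)
Final: (x=4, y=3)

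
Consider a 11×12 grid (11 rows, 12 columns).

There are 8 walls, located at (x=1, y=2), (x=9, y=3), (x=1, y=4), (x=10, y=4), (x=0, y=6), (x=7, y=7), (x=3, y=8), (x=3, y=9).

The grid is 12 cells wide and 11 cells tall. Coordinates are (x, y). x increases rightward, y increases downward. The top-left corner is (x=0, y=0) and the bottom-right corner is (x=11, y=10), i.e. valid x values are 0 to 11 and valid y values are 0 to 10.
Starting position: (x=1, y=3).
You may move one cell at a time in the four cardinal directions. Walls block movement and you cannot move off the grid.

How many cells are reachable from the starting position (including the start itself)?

BFS flood-fill from (x=1, y=3):
  Distance 0: (x=1, y=3)
  Distance 1: (x=0, y=3), (x=2, y=3)
  Distance 2: (x=0, y=2), (x=2, y=2), (x=3, y=3), (x=0, y=4), (x=2, y=4)
  Distance 3: (x=0, y=1), (x=2, y=1), (x=3, y=2), (x=4, y=3), (x=3, y=4), (x=0, y=5), (x=2, y=5)
  Distance 4: (x=0, y=0), (x=2, y=0), (x=1, y=1), (x=3, y=1), (x=4, y=2), (x=5, y=3), (x=4, y=4), (x=1, y=5), (x=3, y=5), (x=2, y=6)
  Distance 5: (x=1, y=0), (x=3, y=0), (x=4, y=1), (x=5, y=2), (x=6, y=3), (x=5, y=4), (x=4, y=5), (x=1, y=6), (x=3, y=6), (x=2, y=7)
  Distance 6: (x=4, y=0), (x=5, y=1), (x=6, y=2), (x=7, y=3), (x=6, y=4), (x=5, y=5), (x=4, y=6), (x=1, y=7), (x=3, y=7), (x=2, y=8)
  Distance 7: (x=5, y=0), (x=6, y=1), (x=7, y=2), (x=8, y=3), (x=7, y=4), (x=6, y=5), (x=5, y=6), (x=0, y=7), (x=4, y=7), (x=1, y=8), (x=2, y=9)
  Distance 8: (x=6, y=0), (x=7, y=1), (x=8, y=2), (x=8, y=4), (x=7, y=5), (x=6, y=6), (x=5, y=7), (x=0, y=8), (x=4, y=8), (x=1, y=9), (x=2, y=10)
  Distance 9: (x=7, y=0), (x=8, y=1), (x=9, y=2), (x=9, y=4), (x=8, y=5), (x=7, y=6), (x=6, y=7), (x=5, y=8), (x=0, y=9), (x=4, y=9), (x=1, y=10), (x=3, y=10)
  Distance 10: (x=8, y=0), (x=9, y=1), (x=10, y=2), (x=9, y=5), (x=8, y=6), (x=6, y=8), (x=5, y=9), (x=0, y=10), (x=4, y=10)
  Distance 11: (x=9, y=0), (x=10, y=1), (x=11, y=2), (x=10, y=3), (x=10, y=5), (x=9, y=6), (x=8, y=7), (x=7, y=8), (x=6, y=9), (x=5, y=10)
  Distance 12: (x=10, y=0), (x=11, y=1), (x=11, y=3), (x=11, y=5), (x=10, y=6), (x=9, y=7), (x=8, y=8), (x=7, y=9), (x=6, y=10)
  Distance 13: (x=11, y=0), (x=11, y=4), (x=11, y=6), (x=10, y=7), (x=9, y=8), (x=8, y=9), (x=7, y=10)
  Distance 14: (x=11, y=7), (x=10, y=8), (x=9, y=9), (x=8, y=10)
  Distance 15: (x=11, y=8), (x=10, y=9), (x=9, y=10)
  Distance 16: (x=11, y=9), (x=10, y=10)
  Distance 17: (x=11, y=10)
Total reachable: 124 (grid has 124 open cells total)

Answer: Reachable cells: 124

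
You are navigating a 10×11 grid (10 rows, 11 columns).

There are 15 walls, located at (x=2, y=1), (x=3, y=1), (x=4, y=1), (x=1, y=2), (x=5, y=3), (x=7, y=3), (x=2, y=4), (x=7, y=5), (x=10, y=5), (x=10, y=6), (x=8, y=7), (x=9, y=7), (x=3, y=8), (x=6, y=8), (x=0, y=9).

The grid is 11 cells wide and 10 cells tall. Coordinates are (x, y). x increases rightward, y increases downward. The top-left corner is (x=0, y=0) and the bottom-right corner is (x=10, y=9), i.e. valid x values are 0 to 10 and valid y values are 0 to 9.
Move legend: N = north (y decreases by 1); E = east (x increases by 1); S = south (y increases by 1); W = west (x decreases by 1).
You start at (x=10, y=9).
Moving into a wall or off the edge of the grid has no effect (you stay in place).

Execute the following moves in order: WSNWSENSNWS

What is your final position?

Answer: Final position: (x=8, y=9)

Derivation:
Start: (x=10, y=9)
  W (west): (x=10, y=9) -> (x=9, y=9)
  S (south): blocked, stay at (x=9, y=9)
  N (north): (x=9, y=9) -> (x=9, y=8)
  W (west): (x=9, y=8) -> (x=8, y=8)
  S (south): (x=8, y=8) -> (x=8, y=9)
  E (east): (x=8, y=9) -> (x=9, y=9)
  N (north): (x=9, y=9) -> (x=9, y=8)
  S (south): (x=9, y=8) -> (x=9, y=9)
  N (north): (x=9, y=9) -> (x=9, y=8)
  W (west): (x=9, y=8) -> (x=8, y=8)
  S (south): (x=8, y=8) -> (x=8, y=9)
Final: (x=8, y=9)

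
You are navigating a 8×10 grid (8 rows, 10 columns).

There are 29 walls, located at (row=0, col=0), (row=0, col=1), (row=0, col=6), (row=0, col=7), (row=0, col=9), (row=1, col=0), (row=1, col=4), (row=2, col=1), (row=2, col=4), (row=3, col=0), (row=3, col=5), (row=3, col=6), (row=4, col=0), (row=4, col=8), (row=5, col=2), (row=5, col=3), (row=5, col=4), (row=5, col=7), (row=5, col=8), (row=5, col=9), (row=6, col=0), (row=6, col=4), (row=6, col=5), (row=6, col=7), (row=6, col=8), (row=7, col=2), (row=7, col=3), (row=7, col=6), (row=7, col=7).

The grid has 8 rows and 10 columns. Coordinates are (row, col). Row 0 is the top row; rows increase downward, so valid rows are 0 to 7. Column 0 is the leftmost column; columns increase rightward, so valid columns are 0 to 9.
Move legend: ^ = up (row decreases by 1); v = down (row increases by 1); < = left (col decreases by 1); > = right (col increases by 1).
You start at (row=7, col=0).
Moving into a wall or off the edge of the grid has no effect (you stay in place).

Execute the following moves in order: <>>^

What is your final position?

Start: (row=7, col=0)
  < (left): blocked, stay at (row=7, col=0)
  > (right): (row=7, col=0) -> (row=7, col=1)
  > (right): blocked, stay at (row=7, col=1)
  ^ (up): (row=7, col=1) -> (row=6, col=1)
Final: (row=6, col=1)

Answer: Final position: (row=6, col=1)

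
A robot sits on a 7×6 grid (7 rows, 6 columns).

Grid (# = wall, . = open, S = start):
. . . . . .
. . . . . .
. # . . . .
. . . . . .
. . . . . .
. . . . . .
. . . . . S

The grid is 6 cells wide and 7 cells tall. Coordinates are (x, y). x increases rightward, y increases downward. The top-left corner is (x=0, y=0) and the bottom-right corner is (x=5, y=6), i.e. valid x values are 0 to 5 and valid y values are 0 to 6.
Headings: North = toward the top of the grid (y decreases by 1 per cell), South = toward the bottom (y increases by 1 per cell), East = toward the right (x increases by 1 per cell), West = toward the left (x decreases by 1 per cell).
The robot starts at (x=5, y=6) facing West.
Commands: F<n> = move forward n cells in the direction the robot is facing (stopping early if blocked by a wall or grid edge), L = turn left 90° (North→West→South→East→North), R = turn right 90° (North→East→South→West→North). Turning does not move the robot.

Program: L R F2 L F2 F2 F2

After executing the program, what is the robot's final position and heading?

Start: (x=5, y=6), facing West
  L: turn left, now facing South
  R: turn right, now facing West
  F2: move forward 2, now at (x=3, y=6)
  L: turn left, now facing South
  [×3]F2: move forward 0/2 (blocked), now at (x=3, y=6)
Final: (x=3, y=6), facing South

Answer: Final position: (x=3, y=6), facing South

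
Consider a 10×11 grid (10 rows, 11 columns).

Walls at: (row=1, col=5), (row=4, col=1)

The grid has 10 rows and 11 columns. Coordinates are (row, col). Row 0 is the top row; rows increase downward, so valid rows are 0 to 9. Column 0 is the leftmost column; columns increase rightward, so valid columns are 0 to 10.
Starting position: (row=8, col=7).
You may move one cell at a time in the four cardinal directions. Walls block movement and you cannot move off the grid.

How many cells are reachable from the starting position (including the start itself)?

BFS flood-fill from (row=8, col=7):
  Distance 0: (row=8, col=7)
  Distance 1: (row=7, col=7), (row=8, col=6), (row=8, col=8), (row=9, col=7)
  Distance 2: (row=6, col=7), (row=7, col=6), (row=7, col=8), (row=8, col=5), (row=8, col=9), (row=9, col=6), (row=9, col=8)
  Distance 3: (row=5, col=7), (row=6, col=6), (row=6, col=8), (row=7, col=5), (row=7, col=9), (row=8, col=4), (row=8, col=10), (row=9, col=5), (row=9, col=9)
  Distance 4: (row=4, col=7), (row=5, col=6), (row=5, col=8), (row=6, col=5), (row=6, col=9), (row=7, col=4), (row=7, col=10), (row=8, col=3), (row=9, col=4), (row=9, col=10)
  Distance 5: (row=3, col=7), (row=4, col=6), (row=4, col=8), (row=5, col=5), (row=5, col=9), (row=6, col=4), (row=6, col=10), (row=7, col=3), (row=8, col=2), (row=9, col=3)
  Distance 6: (row=2, col=7), (row=3, col=6), (row=3, col=8), (row=4, col=5), (row=4, col=9), (row=5, col=4), (row=5, col=10), (row=6, col=3), (row=7, col=2), (row=8, col=1), (row=9, col=2)
  Distance 7: (row=1, col=7), (row=2, col=6), (row=2, col=8), (row=3, col=5), (row=3, col=9), (row=4, col=4), (row=4, col=10), (row=5, col=3), (row=6, col=2), (row=7, col=1), (row=8, col=0), (row=9, col=1)
  Distance 8: (row=0, col=7), (row=1, col=6), (row=1, col=8), (row=2, col=5), (row=2, col=9), (row=3, col=4), (row=3, col=10), (row=4, col=3), (row=5, col=2), (row=6, col=1), (row=7, col=0), (row=9, col=0)
  Distance 9: (row=0, col=6), (row=0, col=8), (row=1, col=9), (row=2, col=4), (row=2, col=10), (row=3, col=3), (row=4, col=2), (row=5, col=1), (row=6, col=0)
  Distance 10: (row=0, col=5), (row=0, col=9), (row=1, col=4), (row=1, col=10), (row=2, col=3), (row=3, col=2), (row=5, col=0)
  Distance 11: (row=0, col=4), (row=0, col=10), (row=1, col=3), (row=2, col=2), (row=3, col=1), (row=4, col=0)
  Distance 12: (row=0, col=3), (row=1, col=2), (row=2, col=1), (row=3, col=0)
  Distance 13: (row=0, col=2), (row=1, col=1), (row=2, col=0)
  Distance 14: (row=0, col=1), (row=1, col=0)
  Distance 15: (row=0, col=0)
Total reachable: 108 (grid has 108 open cells total)

Answer: Reachable cells: 108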